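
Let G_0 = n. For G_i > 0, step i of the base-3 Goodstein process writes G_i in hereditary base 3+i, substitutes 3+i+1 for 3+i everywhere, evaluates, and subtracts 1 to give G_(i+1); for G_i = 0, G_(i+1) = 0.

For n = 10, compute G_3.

G_0=10  [base 3] 3^2 + 1  →[3↦4]→  4^2 + 1 = 17  −1 ⇒ G_1=16
G_1=16  [base 4] 4^2  →[4↦5]→  5^2 = 25  −1 ⇒ G_2=24
G_2=24  [base 5] 4·5 + 4  →[5↦6]→  4·6 + 4 = 28  −1 ⇒ G_3=27
G_3=27  [base 6] 4·6 + 3  →[6↦7]→  4·7 + 3 = 31  −1 ⇒ G_4=30

27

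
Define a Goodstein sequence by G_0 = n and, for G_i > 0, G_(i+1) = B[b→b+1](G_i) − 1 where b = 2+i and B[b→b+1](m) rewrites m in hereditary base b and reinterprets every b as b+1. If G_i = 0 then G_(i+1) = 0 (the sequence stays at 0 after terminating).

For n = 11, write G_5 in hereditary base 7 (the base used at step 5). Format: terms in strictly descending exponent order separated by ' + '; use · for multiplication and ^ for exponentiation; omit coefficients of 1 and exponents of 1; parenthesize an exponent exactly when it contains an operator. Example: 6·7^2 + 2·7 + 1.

7^(7 + 1)

G_0=11  [base 2] 2^(2 + 1) + 2 + 1  →[2↦3]→  3^(3 + 1) + 3 + 1 = 85  −1 ⇒ G_1=84
G_1=84  [base 3] 3^(3 + 1) + 3  →[3↦4]→  4^(4 + 1) + 4 = 1028  −1 ⇒ G_2=1027
G_2=1027  [base 4] 4^(4 + 1) + 3  →[4↦5]→  5^(5 + 1) + 3 = 15628  −1 ⇒ G_3=15627
G_3=15627  [base 5] 5^(5 + 1) + 2  →[5↦6]→  6^(6 + 1) + 2 = 279938  −1 ⇒ G_4=279937
G_4=279937  [base 6] 6^(6 + 1) + 1  →[6↦7]→  7^(7 + 1) + 1 = 5764802  −1 ⇒ G_5=5764801
G_5=5764801  [base 7] 7^(7 + 1)  →[7↦8]→  8^(8 + 1) = 134217728  −1 ⇒ G_6=134217727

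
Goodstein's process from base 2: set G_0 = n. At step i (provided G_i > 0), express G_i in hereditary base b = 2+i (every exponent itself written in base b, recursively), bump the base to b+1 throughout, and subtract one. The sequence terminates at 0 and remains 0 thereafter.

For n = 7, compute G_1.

G_0=7  [base 2] 2^2 + 2 + 1  →[2↦3]→  3^3 + 3 + 1 = 31  −1 ⇒ G_1=30
G_1=30  [base 3] 3^3 + 3  →[3↦4]→  4^4 + 4 = 260  −1 ⇒ G_2=259

30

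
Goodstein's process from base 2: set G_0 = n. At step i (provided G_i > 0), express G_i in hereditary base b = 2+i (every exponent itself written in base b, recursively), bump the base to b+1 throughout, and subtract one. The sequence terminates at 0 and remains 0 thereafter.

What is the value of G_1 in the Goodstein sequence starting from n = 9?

(0) 9|_2 = 2^(2 + 1) + 1 ↦ 3^(3 + 1) + 1|_3 = 82 ⇒ 81
(1) 81|_3 = 3^(3 + 1) ↦ 4^(4 + 1)|_4 = 1024 ⇒ 1023

81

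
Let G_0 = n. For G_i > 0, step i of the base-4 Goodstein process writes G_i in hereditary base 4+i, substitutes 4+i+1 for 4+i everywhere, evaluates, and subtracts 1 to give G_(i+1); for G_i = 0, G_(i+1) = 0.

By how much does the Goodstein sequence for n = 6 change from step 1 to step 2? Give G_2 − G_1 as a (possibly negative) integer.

i=0: 6 = 4 + 2 (b=4); 4→5: 5 + 2 = 7; 7−1 = 6
i=1: 6 = 5 + 1 (b=5); 5→6: 6 + 1 = 7; 7−1 = 6

0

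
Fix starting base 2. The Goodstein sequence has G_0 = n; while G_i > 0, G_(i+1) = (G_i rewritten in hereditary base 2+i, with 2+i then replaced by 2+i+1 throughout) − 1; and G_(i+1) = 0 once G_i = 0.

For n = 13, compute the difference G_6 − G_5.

128453481

G_0=13  [base 2] 2^(2 + 1) + 2^2 + 1  →[2↦3]→  3^(3 + 1) + 3^3 + 1 = 109  −1 ⇒ G_1=108
G_1=108  [base 3] 3^(3 + 1) + 3^3  →[3↦4]→  4^(4 + 1) + 4^4 = 1280  −1 ⇒ G_2=1279
G_2=1279  [base 4] 4^(4 + 1) + 3·4^3 + 3·4^2 + 3·4 + 3  →[4↦5]→  5^(5 + 1) + 3·5^3 + 3·5^2 + 3·5 + 3 = 16093  −1 ⇒ G_3=16092
G_3=16092  [base 5] 5^(5 + 1) + 3·5^3 + 3·5^2 + 3·5 + 2  →[5↦6]→  6^(6 + 1) + 3·6^3 + 3·6^2 + 3·6 + 2 = 280712  −1 ⇒ G_4=280711
G_4=280711  [base 6] 6^(6 + 1) + 3·6^3 + 3·6^2 + 3·6 + 1  →[6↦7]→  7^(7 + 1) + 3·7^3 + 3·7^2 + 3·7 + 1 = 5765999  −1 ⇒ G_5=5765998
G_5=5765998  [base 7] 7^(7 + 1) + 3·7^3 + 3·7^2 + 3·7  →[7↦8]→  8^(8 + 1) + 3·8^3 + 3·8^2 + 3·8 = 134219480  −1 ⇒ G_6=134219479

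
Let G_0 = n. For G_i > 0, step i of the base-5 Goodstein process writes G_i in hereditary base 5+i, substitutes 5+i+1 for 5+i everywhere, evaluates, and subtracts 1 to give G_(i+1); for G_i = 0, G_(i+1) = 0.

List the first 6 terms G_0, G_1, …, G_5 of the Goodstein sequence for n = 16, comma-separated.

[0] 16 ≡ 3·5 + 1 (base 5). Lift 6: 19. −1: 18.
[1] 18 ≡ 3·6 (base 6). Lift 7: 21. −1: 20.
[2] 20 ≡ 2·7 + 6 (base 7). Lift 8: 22. −1: 21.
[3] 21 ≡ 2·8 + 5 (base 8). Lift 9: 23. −1: 22.
[4] 22 ≡ 2·9 + 4 (base 9). Lift 10: 24. −1: 23.

16, 18, 20, 21, 22, 23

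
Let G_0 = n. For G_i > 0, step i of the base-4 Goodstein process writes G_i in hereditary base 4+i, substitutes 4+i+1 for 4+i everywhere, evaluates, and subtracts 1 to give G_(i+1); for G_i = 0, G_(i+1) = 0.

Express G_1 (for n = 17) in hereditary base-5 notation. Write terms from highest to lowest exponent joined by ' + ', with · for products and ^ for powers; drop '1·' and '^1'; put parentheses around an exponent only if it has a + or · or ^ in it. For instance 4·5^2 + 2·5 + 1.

(0) 17|_4 = 4^2 + 1 ↦ 5^2 + 1|_5 = 26 ⇒ 25
(1) 25|_5 = 5^2 ↦ 6^2|_6 = 36 ⇒ 35

5^2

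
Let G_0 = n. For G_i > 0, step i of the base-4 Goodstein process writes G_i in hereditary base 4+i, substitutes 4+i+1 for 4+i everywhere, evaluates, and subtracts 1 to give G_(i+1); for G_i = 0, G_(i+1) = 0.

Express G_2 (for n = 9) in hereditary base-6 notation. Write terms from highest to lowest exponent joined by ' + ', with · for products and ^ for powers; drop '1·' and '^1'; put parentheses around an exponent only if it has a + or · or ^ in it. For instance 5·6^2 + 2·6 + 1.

G_0=9  [base 4] 2·4 + 1  →[4↦5]→  2·5 + 1 = 11  −1 ⇒ G_1=10
G_1=10  [base 5] 2·5  →[5↦6]→  2·6 = 12  −1 ⇒ G_2=11

6 + 5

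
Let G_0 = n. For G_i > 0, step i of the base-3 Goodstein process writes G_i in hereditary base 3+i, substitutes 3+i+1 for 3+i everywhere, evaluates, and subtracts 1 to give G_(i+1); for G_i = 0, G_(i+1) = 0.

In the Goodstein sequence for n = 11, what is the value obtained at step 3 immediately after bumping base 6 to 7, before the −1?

40

(0) 11|_3 = 3^2 + 2 ↦ 4^2 + 2|_4 = 18 ⇒ 17
(1) 17|_4 = 4^2 + 1 ↦ 5^2 + 1|_5 = 26 ⇒ 25
(2) 25|_5 = 5^2 ↦ 6^2|_6 = 36 ⇒ 35
(3) 35|_6 = 5·6 + 5 ↦ 5·7 + 5|_7 = 40 ⇒ 39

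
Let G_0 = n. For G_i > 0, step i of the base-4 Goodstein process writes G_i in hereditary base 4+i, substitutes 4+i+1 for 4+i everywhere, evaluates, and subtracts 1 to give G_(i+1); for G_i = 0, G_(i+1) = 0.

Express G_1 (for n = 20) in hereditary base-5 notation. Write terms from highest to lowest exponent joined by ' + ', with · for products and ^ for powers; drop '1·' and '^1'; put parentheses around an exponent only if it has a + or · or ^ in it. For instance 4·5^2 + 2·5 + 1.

5^2 + 4

i=0: 20 = 4^2 + 4 (b=4); 4→5: 5^2 + 5 = 30; 30−1 = 29
i=1: 29 = 5^2 + 4 (b=5); 5→6: 6^2 + 4 = 40; 40−1 = 39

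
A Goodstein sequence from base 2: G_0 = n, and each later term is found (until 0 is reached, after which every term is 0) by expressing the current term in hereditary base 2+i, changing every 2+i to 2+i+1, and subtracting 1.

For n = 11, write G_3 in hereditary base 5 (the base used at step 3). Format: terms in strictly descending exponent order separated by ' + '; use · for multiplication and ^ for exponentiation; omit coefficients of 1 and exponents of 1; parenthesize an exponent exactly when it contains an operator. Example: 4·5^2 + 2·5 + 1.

base 2: 11 = 2^(2 + 1) + 2 + 1; at 3: 3^(3 + 1) + 3 + 1 = 85; next = 84
base 3: 84 = 3^(3 + 1) + 3; at 4: 4^(4 + 1) + 4 = 1028; next = 1027
base 4: 1027 = 4^(4 + 1) + 3; at 5: 5^(5 + 1) + 3 = 15628; next = 15627
base 5: 15627 = 5^(5 + 1) + 2; at 6: 6^(6 + 1) + 2 = 279938; next = 279937

5^(5 + 1) + 2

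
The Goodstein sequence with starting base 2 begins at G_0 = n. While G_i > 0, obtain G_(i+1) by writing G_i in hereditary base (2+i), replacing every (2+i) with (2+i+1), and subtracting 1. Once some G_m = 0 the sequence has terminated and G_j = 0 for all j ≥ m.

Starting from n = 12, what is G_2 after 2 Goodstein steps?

base 2: 12 = 2^(2 + 1) + 2^2; at 3: 3^(3 + 1) + 3^3 = 108; next = 107
base 3: 107 = 3^(3 + 1) + 2·3^2 + 2·3 + 2; at 4: 4^(4 + 1) + 2·4^2 + 2·4 + 2 = 1066; next = 1065
base 4: 1065 = 4^(4 + 1) + 2·4^2 + 2·4 + 1; at 5: 5^(5 + 1) + 2·5^2 + 2·5 + 1 = 15686; next = 15685

1065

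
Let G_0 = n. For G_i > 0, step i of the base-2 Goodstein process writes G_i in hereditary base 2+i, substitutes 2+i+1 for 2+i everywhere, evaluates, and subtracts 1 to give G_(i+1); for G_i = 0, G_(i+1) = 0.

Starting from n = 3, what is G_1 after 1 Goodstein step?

[0] 3 ≡ 2 + 1 (base 2). Lift 3: 4. −1: 3.
[1] 3 ≡ 3 (base 3). Lift 4: 4. −1: 3.

3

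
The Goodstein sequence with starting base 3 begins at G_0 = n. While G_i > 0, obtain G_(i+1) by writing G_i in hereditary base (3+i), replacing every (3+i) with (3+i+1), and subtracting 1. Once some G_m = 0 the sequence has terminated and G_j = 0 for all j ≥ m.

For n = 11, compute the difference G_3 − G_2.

10

base 3: 11 = 3^2 + 2; at 4: 4^2 + 2 = 18; next = 17
base 4: 17 = 4^2 + 1; at 5: 5^2 + 1 = 26; next = 25
base 5: 25 = 5^2; at 6: 6^2 = 36; next = 35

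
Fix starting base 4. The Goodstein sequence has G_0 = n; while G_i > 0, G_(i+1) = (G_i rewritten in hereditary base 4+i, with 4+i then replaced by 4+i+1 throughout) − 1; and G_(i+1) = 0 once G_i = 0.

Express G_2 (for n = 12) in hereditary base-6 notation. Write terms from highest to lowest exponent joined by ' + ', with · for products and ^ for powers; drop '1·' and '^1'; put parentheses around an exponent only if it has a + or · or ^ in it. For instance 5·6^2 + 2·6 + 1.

2·6 + 3

i=0: 12 = 3·4 (b=4); 4→5: 3·5 = 15; 15−1 = 14
i=1: 14 = 2·5 + 4 (b=5); 5→6: 2·6 + 4 = 16; 16−1 = 15
i=2: 15 = 2·6 + 3 (b=6); 6→7: 2·7 + 3 = 17; 17−1 = 16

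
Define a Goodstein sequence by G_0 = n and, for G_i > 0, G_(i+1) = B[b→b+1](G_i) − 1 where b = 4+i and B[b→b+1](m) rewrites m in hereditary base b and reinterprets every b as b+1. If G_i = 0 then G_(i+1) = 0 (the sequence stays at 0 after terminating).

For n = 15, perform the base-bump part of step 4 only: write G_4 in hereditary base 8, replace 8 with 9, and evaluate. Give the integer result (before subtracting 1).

G_0 = 15. HB_4(15) = 3·4 + 3. Bump = 18. G_1 = 17.
G_1 = 17. HB_5(17) = 3·5 + 2. Bump = 20. G_2 = 19.
G_2 = 19. HB_6(19) = 3·6 + 1. Bump = 22. G_3 = 21.
G_3 = 21. HB_7(21) = 3·7. Bump = 24. G_4 = 23.
G_4 = 23. HB_8(23) = 2·8 + 7. Bump = 25. G_5 = 24.

25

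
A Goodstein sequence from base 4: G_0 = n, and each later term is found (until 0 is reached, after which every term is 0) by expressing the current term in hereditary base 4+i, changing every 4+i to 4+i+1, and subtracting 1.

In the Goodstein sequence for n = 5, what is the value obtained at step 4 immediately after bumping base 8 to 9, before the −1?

5 —HB4→ 4 + 1 —bump→ 5 + 1 = 6 —(−1)→ 5
5 —HB5→ 5 —bump→ 6 = 6 —(−1)→ 5
5 —HB6→ 5 —bump→ 5 = 5 —(−1)→ 4
4 —HB7→ 4 —bump→ 4 = 4 —(−1)→ 3
3 —HB8→ 3 —bump→ 3 = 3 —(−1)→ 2

3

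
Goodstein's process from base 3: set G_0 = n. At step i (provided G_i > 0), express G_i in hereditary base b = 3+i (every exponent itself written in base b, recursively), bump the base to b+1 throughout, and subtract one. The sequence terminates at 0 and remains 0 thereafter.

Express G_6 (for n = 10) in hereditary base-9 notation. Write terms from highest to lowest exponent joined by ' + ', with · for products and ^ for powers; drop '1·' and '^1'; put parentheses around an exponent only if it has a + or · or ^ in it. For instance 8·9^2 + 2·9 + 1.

4·9

step 0: 10 = 3^2 + 1; sub 4 for 3: 4^2 + 1; = 17; G_1 = 17−1 = 16
step 1: 16 = 4^2; sub 5 for 4: 5^2; = 25; G_2 = 25−1 = 24
step 2: 24 = 4·5 + 4; sub 6 for 5: 4·6 + 4; = 28; G_3 = 28−1 = 27
step 3: 27 = 4·6 + 3; sub 7 for 6: 4·7 + 3; = 31; G_4 = 31−1 = 30
step 4: 30 = 4·7 + 2; sub 8 for 7: 4·8 + 2; = 34; G_5 = 34−1 = 33
step 5: 33 = 4·8 + 1; sub 9 for 8: 4·9 + 1; = 37; G_6 = 37−1 = 36
step 6: 36 = 4·9; sub 10 for 9: 4·10; = 40; G_7 = 40−1 = 39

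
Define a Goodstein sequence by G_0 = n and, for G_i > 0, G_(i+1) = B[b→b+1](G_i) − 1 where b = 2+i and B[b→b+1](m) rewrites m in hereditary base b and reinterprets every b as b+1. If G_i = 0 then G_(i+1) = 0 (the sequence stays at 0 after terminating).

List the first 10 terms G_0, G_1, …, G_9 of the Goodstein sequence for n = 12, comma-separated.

12, 107, 1065, 15685, 280019, 5764910, 134217867, 3486784574, 100000000211, 3138428376974

base 2: 12 = 2^(2 + 1) + 2^2; at 3: 3^(3 + 1) + 3^3 = 108; next = 107
base 3: 107 = 3^(3 + 1) + 2·3^2 + 2·3 + 2; at 4: 4^(4 + 1) + 2·4^2 + 2·4 + 2 = 1066; next = 1065
base 4: 1065 = 4^(4 + 1) + 2·4^2 + 2·4 + 1; at 5: 5^(5 + 1) + 2·5^2 + 2·5 + 1 = 15686; next = 15685
base 5: 15685 = 5^(5 + 1) + 2·5^2 + 2·5; at 6: 6^(6 + 1) + 2·6^2 + 2·6 = 280020; next = 280019
base 6: 280019 = 6^(6 + 1) + 2·6^2 + 6 + 5; at 7: 7^(7 + 1) + 2·7^2 + 7 + 5 = 5764911; next = 5764910
base 7: 5764910 = 7^(7 + 1) + 2·7^2 + 7 + 4; at 8: 8^(8 + 1) + 2·8^2 + 8 + 4 = 134217868; next = 134217867
base 8: 134217867 = 8^(8 + 1) + 2·8^2 + 8 + 3; at 9: 9^(9 + 1) + 2·9^2 + 9 + 3 = 3486784575; next = 3486784574
base 9: 3486784574 = 9^(9 + 1) + 2·9^2 + 9 + 2; at 10: 10^(10 + 1) + 2·10^2 + 10 + 2 = 100000000212; next = 100000000211
base 10: 100000000211 = 10^(10 + 1) + 2·10^2 + 10 + 1; at 11: 11^(11 + 1) + 2·11^2 + 11 + 1 = 3138428376975; next = 3138428376974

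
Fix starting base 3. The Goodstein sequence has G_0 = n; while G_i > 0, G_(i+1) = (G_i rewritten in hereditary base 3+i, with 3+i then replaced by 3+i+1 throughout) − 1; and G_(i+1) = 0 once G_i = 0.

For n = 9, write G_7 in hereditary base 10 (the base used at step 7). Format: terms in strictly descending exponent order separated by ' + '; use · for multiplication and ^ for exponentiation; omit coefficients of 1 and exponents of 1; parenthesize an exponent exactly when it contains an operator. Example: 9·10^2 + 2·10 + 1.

2·10 + 5

step 0: 9 = 3^2; sub 4 for 3: 4^2; = 16; G_1 = 16−1 = 15
step 1: 15 = 3·4 + 3; sub 5 for 4: 3·5 + 3; = 18; G_2 = 18−1 = 17
step 2: 17 = 3·5 + 2; sub 6 for 5: 3·6 + 2; = 20; G_3 = 20−1 = 19
step 3: 19 = 3·6 + 1; sub 7 for 6: 3·7 + 1; = 22; G_4 = 22−1 = 21
step 4: 21 = 3·7; sub 8 for 7: 3·8; = 24; G_5 = 24−1 = 23
step 5: 23 = 2·8 + 7; sub 9 for 8: 2·9 + 7; = 25; G_6 = 25−1 = 24
step 6: 24 = 2·9 + 6; sub 10 for 9: 2·10 + 6; = 26; G_7 = 26−1 = 25
step 7: 25 = 2·10 + 5; sub 11 for 10: 2·11 + 5; = 27; G_8 = 27−1 = 26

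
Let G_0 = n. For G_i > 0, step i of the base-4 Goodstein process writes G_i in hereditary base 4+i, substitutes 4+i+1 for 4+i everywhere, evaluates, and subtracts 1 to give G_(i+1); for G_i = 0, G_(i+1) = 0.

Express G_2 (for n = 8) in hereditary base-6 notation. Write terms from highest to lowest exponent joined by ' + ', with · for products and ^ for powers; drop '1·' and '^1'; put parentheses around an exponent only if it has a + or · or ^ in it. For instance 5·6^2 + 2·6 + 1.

6 + 3

G_0=8  [base 4] 2·4  →[4↦5]→  2·5 = 10  −1 ⇒ G_1=9
G_1=9  [base 5] 5 + 4  →[5↦6]→  6 + 4 = 10  −1 ⇒ G_2=9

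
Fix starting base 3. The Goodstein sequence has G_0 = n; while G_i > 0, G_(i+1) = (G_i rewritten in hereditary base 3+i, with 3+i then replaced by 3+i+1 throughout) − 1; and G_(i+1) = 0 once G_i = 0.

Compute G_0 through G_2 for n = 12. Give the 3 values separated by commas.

(0) 12|_3 = 3^2 + 3 ↦ 4^2 + 4|_4 = 20 ⇒ 19
(1) 19|_4 = 4^2 + 3 ↦ 5^2 + 3|_5 = 28 ⇒ 27

12, 19, 27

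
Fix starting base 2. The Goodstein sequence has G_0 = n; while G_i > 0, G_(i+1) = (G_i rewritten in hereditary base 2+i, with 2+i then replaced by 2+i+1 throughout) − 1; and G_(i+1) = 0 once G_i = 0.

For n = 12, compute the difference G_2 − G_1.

958

G_0 = 12. HB_2(12) = 2^(2 + 1) + 2^2. Bump = 108. G_1 = 107.
G_1 = 107. HB_3(107) = 3^(3 + 1) + 2·3^2 + 2·3 + 2. Bump = 1066. G_2 = 1065.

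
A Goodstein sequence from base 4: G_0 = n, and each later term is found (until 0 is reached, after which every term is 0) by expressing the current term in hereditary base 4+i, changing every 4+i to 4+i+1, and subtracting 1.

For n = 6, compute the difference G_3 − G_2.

0

i=0: 6 = 4 + 2 (b=4); 4→5: 5 + 2 = 7; 7−1 = 6
i=1: 6 = 5 + 1 (b=5); 5→6: 6 + 1 = 7; 7−1 = 6
i=2: 6 = 6 (b=6); 6→7: 7 = 7; 7−1 = 6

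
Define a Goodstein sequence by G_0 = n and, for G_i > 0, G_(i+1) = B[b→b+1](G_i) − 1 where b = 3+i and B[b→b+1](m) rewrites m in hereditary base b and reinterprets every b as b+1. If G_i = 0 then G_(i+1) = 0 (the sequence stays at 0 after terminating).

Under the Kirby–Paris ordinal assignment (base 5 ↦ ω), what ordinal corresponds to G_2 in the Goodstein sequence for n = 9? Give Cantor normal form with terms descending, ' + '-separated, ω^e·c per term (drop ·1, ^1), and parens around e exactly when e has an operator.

ω·3 + 2

G_0=9  [base 3] 3^2  →[3↦4]→  4^2 = 16  −1 ⇒ G_1=15
G_1=15  [base 4] 3·4 + 3  →[4↦5]→  3·5 + 3 = 18  −1 ⇒ G_2=17
G_2=17  [base 5] 3·5 + 2  →[5↦6]→  3·6 + 2 = 20  −1 ⇒ G_3=19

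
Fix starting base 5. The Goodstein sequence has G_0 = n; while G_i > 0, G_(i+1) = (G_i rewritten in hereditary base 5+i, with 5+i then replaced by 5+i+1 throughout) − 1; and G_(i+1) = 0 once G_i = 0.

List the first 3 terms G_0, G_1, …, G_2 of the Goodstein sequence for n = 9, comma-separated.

9, 9, 9

base 5: 9 = 5 + 4; at 6: 6 + 4 = 10; next = 9
base 6: 9 = 6 + 3; at 7: 7 + 3 = 10; next = 9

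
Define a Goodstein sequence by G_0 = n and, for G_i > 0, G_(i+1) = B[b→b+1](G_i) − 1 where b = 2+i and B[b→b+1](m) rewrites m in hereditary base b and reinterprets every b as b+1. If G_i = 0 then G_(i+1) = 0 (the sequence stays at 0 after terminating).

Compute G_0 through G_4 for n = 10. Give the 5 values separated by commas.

step 0: 10 = 2^(2 + 1) + 2; sub 3 for 2: 3^(3 + 1) + 3; = 84; G_1 = 84−1 = 83
step 1: 83 = 3^(3 + 1) + 2; sub 4 for 3: 4^(4 + 1) + 2; = 1026; G_2 = 1026−1 = 1025
step 2: 1025 = 4^(4 + 1) + 1; sub 5 for 4: 5^(5 + 1) + 1; = 15626; G_3 = 15626−1 = 15625
step 3: 15625 = 5^(5 + 1); sub 6 for 5: 6^(6 + 1); = 279936; G_4 = 279936−1 = 279935

10, 83, 1025, 15625, 279935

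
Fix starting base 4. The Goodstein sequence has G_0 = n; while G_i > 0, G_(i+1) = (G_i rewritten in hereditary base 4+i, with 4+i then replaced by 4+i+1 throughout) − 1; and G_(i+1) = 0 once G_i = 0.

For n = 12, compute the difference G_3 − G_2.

1

G_0 = 12. HB_4(12) = 3·4. Bump = 15. G_1 = 14.
G_1 = 14. HB_5(14) = 2·5 + 4. Bump = 16. G_2 = 15.
G_2 = 15. HB_6(15) = 2·6 + 3. Bump = 17. G_3 = 16.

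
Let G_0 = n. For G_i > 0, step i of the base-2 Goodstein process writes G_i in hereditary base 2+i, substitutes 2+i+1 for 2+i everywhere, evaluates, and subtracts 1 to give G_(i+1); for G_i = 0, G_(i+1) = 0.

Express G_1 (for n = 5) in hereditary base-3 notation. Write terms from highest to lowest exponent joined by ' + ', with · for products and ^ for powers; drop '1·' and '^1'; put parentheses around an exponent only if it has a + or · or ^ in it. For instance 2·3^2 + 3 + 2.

i=0: 5 = 2^2 + 1 (b=2); 2→3: 3^3 + 1 = 28; 28−1 = 27
i=1: 27 = 3^3 (b=3); 3→4: 4^4 = 256; 256−1 = 255

3^3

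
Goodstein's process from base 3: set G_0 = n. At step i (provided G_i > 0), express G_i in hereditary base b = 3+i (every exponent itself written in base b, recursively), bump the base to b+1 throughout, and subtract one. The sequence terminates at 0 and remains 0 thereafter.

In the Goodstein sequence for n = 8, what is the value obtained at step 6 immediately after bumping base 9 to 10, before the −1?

12

step 0: 8 = 2·3 + 2; sub 4 for 3: 2·4 + 2; = 10; G_1 = 10−1 = 9
step 1: 9 = 2·4 + 1; sub 5 for 4: 2·5 + 1; = 11; G_2 = 11−1 = 10
step 2: 10 = 2·5; sub 6 for 5: 2·6; = 12; G_3 = 12−1 = 11
step 3: 11 = 6 + 5; sub 7 for 6: 7 + 5; = 12; G_4 = 12−1 = 11
step 4: 11 = 7 + 4; sub 8 for 7: 8 + 4; = 12; G_5 = 12−1 = 11
step 5: 11 = 8 + 3; sub 9 for 8: 9 + 3; = 12; G_6 = 12−1 = 11
step 6: 11 = 9 + 2; sub 10 for 9: 10 + 2; = 12; G_7 = 12−1 = 11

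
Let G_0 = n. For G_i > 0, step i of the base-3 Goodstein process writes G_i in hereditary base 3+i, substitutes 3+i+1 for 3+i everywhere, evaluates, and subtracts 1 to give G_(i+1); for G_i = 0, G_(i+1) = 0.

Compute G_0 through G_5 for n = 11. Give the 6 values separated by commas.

G_0 = 11. HB_3(11) = 3^2 + 2. Bump = 18. G_1 = 17.
G_1 = 17. HB_4(17) = 4^2 + 1. Bump = 26. G_2 = 25.
G_2 = 25. HB_5(25) = 5^2. Bump = 36. G_3 = 35.
G_3 = 35. HB_6(35) = 5·6 + 5. Bump = 40. G_4 = 39.
G_4 = 39. HB_7(39) = 5·7 + 4. Bump = 44. G_5 = 43.

11, 17, 25, 35, 39, 43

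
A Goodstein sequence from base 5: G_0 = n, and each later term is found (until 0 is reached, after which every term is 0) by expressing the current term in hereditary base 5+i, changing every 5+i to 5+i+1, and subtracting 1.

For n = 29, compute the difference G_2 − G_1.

12

i=0: 29 = 5^2 + 4 (b=5); 5→6: 6^2 + 4 = 40; 40−1 = 39
i=1: 39 = 6^2 + 3 (b=6); 6→7: 7^2 + 3 = 52; 52−1 = 51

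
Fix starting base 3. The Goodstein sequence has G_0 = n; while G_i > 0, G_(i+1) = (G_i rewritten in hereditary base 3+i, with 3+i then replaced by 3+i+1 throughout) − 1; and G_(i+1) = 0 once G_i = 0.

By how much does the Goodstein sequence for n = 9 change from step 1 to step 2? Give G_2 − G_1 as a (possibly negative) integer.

2

[0] 9 ≡ 3^2 (base 3). Lift 4: 16. −1: 15.
[1] 15 ≡ 3·4 + 3 (base 4). Lift 5: 18. −1: 17.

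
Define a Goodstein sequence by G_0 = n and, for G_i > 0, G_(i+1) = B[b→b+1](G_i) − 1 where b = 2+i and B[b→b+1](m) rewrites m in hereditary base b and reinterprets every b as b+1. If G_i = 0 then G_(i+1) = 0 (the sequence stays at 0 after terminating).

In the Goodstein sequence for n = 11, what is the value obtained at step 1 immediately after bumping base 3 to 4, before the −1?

i=0: 11 = 2^(2 + 1) + 2 + 1 (b=2); 2→3: 3^(3 + 1) + 3 + 1 = 85; 85−1 = 84
i=1: 84 = 3^(3 + 1) + 3 (b=3); 3→4: 4^(4 + 1) + 4 = 1028; 1028−1 = 1027

1028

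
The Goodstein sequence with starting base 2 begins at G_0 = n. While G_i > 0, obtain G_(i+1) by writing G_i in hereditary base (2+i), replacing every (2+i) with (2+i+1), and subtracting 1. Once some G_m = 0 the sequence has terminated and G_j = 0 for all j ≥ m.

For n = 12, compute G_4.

base 2: 12 = 2^(2 + 1) + 2^2; at 3: 3^(3 + 1) + 3^3 = 108; next = 107
base 3: 107 = 3^(3 + 1) + 2·3^2 + 2·3 + 2; at 4: 4^(4 + 1) + 2·4^2 + 2·4 + 2 = 1066; next = 1065
base 4: 1065 = 4^(4 + 1) + 2·4^2 + 2·4 + 1; at 5: 5^(5 + 1) + 2·5^2 + 2·5 + 1 = 15686; next = 15685
base 5: 15685 = 5^(5 + 1) + 2·5^2 + 2·5; at 6: 6^(6 + 1) + 2·6^2 + 2·6 = 280020; next = 280019

280019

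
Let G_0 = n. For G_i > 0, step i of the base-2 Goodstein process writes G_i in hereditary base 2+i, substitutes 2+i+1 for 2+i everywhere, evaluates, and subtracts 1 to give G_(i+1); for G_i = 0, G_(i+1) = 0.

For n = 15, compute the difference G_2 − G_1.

1172

[0] 15 ≡ 2^(2 + 1) + 2^2 + 2 + 1 (base 2). Lift 3: 112. −1: 111.
[1] 111 ≡ 3^(3 + 1) + 3^3 + 3 (base 3). Lift 4: 1284. −1: 1283.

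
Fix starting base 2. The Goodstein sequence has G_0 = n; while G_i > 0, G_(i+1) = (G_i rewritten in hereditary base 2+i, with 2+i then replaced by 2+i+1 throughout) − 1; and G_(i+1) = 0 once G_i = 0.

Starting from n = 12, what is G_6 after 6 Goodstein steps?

(0) 12|_2 = 2^(2 + 1) + 2^2 ↦ 3^(3 + 1) + 3^3|_3 = 108 ⇒ 107
(1) 107|_3 = 3^(3 + 1) + 2·3^2 + 2·3 + 2 ↦ 4^(4 + 1) + 2·4^2 + 2·4 + 2|_4 = 1066 ⇒ 1065
(2) 1065|_4 = 4^(4 + 1) + 2·4^2 + 2·4 + 1 ↦ 5^(5 + 1) + 2·5^2 + 2·5 + 1|_5 = 15686 ⇒ 15685
(3) 15685|_5 = 5^(5 + 1) + 2·5^2 + 2·5 ↦ 6^(6 + 1) + 2·6^2 + 2·6|_6 = 280020 ⇒ 280019
(4) 280019|_6 = 6^(6 + 1) + 2·6^2 + 6 + 5 ↦ 7^(7 + 1) + 2·7^2 + 7 + 5|_7 = 5764911 ⇒ 5764910
(5) 5764910|_7 = 7^(7 + 1) + 2·7^2 + 7 + 4 ↦ 8^(8 + 1) + 2·8^2 + 8 + 4|_8 = 134217868 ⇒ 134217867
(6) 134217867|_8 = 8^(8 + 1) + 2·8^2 + 8 + 3 ↦ 9^(9 + 1) + 2·9^2 + 9 + 3|_9 = 3486784575 ⇒ 3486784574

134217867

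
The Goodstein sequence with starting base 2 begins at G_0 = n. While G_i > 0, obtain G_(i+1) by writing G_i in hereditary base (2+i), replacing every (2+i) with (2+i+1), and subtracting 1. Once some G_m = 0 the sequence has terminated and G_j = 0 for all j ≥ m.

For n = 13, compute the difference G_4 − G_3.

i=0: 13 = 2^(2 + 1) + 2^2 + 1 (b=2); 2→3: 3^(3 + 1) + 3^3 + 1 = 109; 109−1 = 108
i=1: 108 = 3^(3 + 1) + 3^3 (b=3); 3→4: 4^(4 + 1) + 4^4 = 1280; 1280−1 = 1279
i=2: 1279 = 4^(4 + 1) + 3·4^3 + 3·4^2 + 3·4 + 3 (b=4); 4→5: 5^(5 + 1) + 3·5^3 + 3·5^2 + 3·5 + 3 = 16093; 16093−1 = 16092
i=3: 16092 = 5^(5 + 1) + 3·5^3 + 3·5^2 + 3·5 + 2 (b=5); 5→6: 6^(6 + 1) + 3·6^3 + 3·6^2 + 3·6 + 2 = 280712; 280712−1 = 280711

264619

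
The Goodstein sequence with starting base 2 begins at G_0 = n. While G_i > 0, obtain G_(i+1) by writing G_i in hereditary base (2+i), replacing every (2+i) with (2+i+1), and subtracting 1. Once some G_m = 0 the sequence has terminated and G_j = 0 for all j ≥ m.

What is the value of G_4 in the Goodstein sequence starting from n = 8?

(0) 8|_2 = 2^(2 + 1) ↦ 3^(3 + 1)|_3 = 81 ⇒ 80
(1) 80|_3 = 2·3^3 + 2·3^2 + 2·3 + 2 ↦ 2·4^4 + 2·4^2 + 2·4 + 2|_4 = 554 ⇒ 553
(2) 553|_4 = 2·4^4 + 2·4^2 + 2·4 + 1 ↦ 2·5^5 + 2·5^2 + 2·5 + 1|_5 = 6311 ⇒ 6310
(3) 6310|_5 = 2·5^5 + 2·5^2 + 2·5 ↦ 2·6^6 + 2·6^2 + 2·6|_6 = 93396 ⇒ 93395

93395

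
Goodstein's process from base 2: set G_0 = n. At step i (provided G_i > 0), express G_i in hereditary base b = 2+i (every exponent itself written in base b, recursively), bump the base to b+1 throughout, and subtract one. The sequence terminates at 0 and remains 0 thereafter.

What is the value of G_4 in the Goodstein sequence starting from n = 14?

326591

G_0 = 14. HB_2(14) = 2^(2 + 1) + 2^2 + 2. Bump = 111. G_1 = 110.
G_1 = 110. HB_3(110) = 3^(3 + 1) + 3^3 + 2. Bump = 1282. G_2 = 1281.
G_2 = 1281. HB_4(1281) = 4^(4 + 1) + 4^4 + 1. Bump = 18751. G_3 = 18750.
G_3 = 18750. HB_5(18750) = 5^(5 + 1) + 5^5. Bump = 326592. G_4 = 326591.
G_4 = 326591. HB_6(326591) = 6^(6 + 1) + 5·6^5 + 5·6^4 + 5·6^3 + 5·6^2 + 5·6 + 5. Bump = 5862841. G_5 = 5862840.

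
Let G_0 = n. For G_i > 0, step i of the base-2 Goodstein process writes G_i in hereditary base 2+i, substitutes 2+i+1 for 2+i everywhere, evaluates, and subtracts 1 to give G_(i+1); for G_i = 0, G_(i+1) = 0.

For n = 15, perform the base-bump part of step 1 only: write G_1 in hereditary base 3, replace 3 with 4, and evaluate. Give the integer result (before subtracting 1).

1284

G_0 = 15. HB_2(15) = 2^(2 + 1) + 2^2 + 2 + 1. Bump = 112. G_1 = 111.
G_1 = 111. HB_3(111) = 3^(3 + 1) + 3^3 + 3. Bump = 1284. G_2 = 1283.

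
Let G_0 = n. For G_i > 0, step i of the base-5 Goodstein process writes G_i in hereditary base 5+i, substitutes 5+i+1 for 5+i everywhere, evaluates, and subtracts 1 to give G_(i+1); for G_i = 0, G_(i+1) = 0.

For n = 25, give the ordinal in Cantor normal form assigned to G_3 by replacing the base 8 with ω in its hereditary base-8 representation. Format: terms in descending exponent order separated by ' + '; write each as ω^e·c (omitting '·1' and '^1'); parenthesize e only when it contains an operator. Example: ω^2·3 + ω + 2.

ω·5 + 3

25 —HB5→ 5^2 —bump→ 6^2 = 36 —(−1)→ 35
35 —HB6→ 5·6 + 5 —bump→ 5·7 + 5 = 40 —(−1)→ 39
39 —HB7→ 5·7 + 4 —bump→ 5·8 + 4 = 44 —(−1)→ 43
43 —HB8→ 5·8 + 3 —bump→ 5·9 + 3 = 48 —(−1)→ 47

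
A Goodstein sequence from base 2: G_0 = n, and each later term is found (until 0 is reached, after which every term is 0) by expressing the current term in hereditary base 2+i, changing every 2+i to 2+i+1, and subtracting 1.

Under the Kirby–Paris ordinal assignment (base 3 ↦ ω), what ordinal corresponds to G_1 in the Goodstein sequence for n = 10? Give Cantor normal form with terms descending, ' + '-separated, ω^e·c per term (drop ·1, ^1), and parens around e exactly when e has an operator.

[0] 10 ≡ 2^(2 + 1) + 2 (base 2). Lift 3: 84. −1: 83.
[1] 83 ≡ 3^(3 + 1) + 2 (base 3). Lift 4: 1026. −1: 1025.

ω^(ω + 1) + 2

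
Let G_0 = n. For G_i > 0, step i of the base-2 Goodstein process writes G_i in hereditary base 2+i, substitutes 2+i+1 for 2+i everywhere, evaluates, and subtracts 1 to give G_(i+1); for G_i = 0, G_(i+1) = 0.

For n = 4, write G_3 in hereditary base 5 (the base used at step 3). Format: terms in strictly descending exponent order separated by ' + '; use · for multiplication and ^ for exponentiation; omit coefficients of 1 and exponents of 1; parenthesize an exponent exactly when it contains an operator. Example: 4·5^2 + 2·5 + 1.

2·5^2 + 2·5

G_0=4  [base 2] 2^2  →[2↦3]→  3^3 = 27  −1 ⇒ G_1=26
G_1=26  [base 3] 2·3^2 + 2·3 + 2  →[3↦4]→  2·4^2 + 2·4 + 2 = 42  −1 ⇒ G_2=41
G_2=41  [base 4] 2·4^2 + 2·4 + 1  →[4↦5]→  2·5^2 + 2·5 + 1 = 61  −1 ⇒ G_3=60
G_3=60  [base 5] 2·5^2 + 2·5  →[5↦6]→  2·6^2 + 2·6 = 84  −1 ⇒ G_4=83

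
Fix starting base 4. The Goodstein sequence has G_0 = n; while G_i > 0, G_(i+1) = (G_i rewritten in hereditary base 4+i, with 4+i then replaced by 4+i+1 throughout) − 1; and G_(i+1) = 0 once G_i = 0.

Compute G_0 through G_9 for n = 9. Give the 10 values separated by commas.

9, 10, 11, 11, 11, 11, 11, 11, 11, 10

i=0: 9 = 2·4 + 1 (b=4); 4→5: 2·5 + 1 = 11; 11−1 = 10
i=1: 10 = 2·5 (b=5); 5→6: 2·6 = 12; 12−1 = 11
i=2: 11 = 6 + 5 (b=6); 6→7: 7 + 5 = 12; 12−1 = 11
i=3: 11 = 7 + 4 (b=7); 7→8: 8 + 4 = 12; 12−1 = 11
i=4: 11 = 8 + 3 (b=8); 8→9: 9 + 3 = 12; 12−1 = 11
i=5: 11 = 9 + 2 (b=9); 9→10: 10 + 2 = 12; 12−1 = 11
i=6: 11 = 10 + 1 (b=10); 10→11: 11 + 1 = 12; 12−1 = 11
i=7: 11 = 11 (b=11); 11→12: 12 = 12; 12−1 = 11
i=8: 11 = 11 (b=12); 12→13: 11 = 11; 11−1 = 10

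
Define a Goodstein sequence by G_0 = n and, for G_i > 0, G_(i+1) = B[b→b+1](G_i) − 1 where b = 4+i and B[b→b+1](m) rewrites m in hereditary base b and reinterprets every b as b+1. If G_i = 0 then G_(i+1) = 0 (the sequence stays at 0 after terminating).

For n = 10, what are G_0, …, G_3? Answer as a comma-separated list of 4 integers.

[0] 10 ≡ 2·4 + 2 (base 4). Lift 5: 12. −1: 11.
[1] 11 ≡ 2·5 + 1 (base 5). Lift 6: 13. −1: 12.
[2] 12 ≡ 2·6 (base 6). Lift 7: 14. −1: 13.

10, 11, 12, 13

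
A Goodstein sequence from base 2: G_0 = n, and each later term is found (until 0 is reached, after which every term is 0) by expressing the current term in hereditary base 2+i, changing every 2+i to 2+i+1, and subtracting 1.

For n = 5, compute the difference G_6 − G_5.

554

step 0: 5 = 2^2 + 1; sub 3 for 2: 3^3 + 1; = 28; G_1 = 28−1 = 27
step 1: 27 = 3^3; sub 4 for 3: 4^4; = 256; G_2 = 256−1 = 255
step 2: 255 = 3·4^3 + 3·4^2 + 3·4 + 3; sub 5 for 4: 3·5^3 + 3·5^2 + 3·5 + 3; = 468; G_3 = 468−1 = 467
step 3: 467 = 3·5^3 + 3·5^2 + 3·5 + 2; sub 6 for 5: 3·6^3 + 3·6^2 + 3·6 + 2; = 776; G_4 = 776−1 = 775
step 4: 775 = 3·6^3 + 3·6^2 + 3·6 + 1; sub 7 for 6: 3·7^3 + 3·7^2 + 3·7 + 1; = 1198; G_5 = 1198−1 = 1197
step 5: 1197 = 3·7^3 + 3·7^2 + 3·7; sub 8 for 7: 3·8^3 + 3·8^2 + 3·8; = 1752; G_6 = 1752−1 = 1751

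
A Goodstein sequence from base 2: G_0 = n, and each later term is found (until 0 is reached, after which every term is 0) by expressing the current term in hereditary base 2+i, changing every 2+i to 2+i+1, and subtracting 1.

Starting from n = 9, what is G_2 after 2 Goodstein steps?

1023

[0] 9 ≡ 2^(2 + 1) + 1 (base 2). Lift 3: 82. −1: 81.
[1] 81 ≡ 3^(3 + 1) (base 3). Lift 4: 1024. −1: 1023.
[2] 1023 ≡ 3·4^4 + 3·4^3 + 3·4^2 + 3·4 + 3 (base 4). Lift 5: 9843. −1: 9842.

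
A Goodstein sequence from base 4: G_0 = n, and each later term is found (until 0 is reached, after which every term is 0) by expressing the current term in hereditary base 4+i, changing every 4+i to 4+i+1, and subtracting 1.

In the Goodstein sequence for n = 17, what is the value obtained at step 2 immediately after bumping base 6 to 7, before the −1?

40

i=0: 17 = 4^2 + 1 (b=4); 4→5: 5^2 + 1 = 26; 26−1 = 25
i=1: 25 = 5^2 (b=5); 5→6: 6^2 = 36; 36−1 = 35
i=2: 35 = 5·6 + 5 (b=6); 6→7: 5·7 + 5 = 40; 40−1 = 39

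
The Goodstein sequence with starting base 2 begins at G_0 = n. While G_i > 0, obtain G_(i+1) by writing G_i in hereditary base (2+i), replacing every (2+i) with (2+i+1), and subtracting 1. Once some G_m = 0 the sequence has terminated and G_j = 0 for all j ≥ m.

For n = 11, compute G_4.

279937

(0) 11|_2 = 2^(2 + 1) + 2 + 1 ↦ 3^(3 + 1) + 3 + 1|_3 = 85 ⇒ 84
(1) 84|_3 = 3^(3 + 1) + 3 ↦ 4^(4 + 1) + 4|_4 = 1028 ⇒ 1027
(2) 1027|_4 = 4^(4 + 1) + 3 ↦ 5^(5 + 1) + 3|_5 = 15628 ⇒ 15627
(3) 15627|_5 = 5^(5 + 1) + 2 ↦ 6^(6 + 1) + 2|_6 = 279938 ⇒ 279937
(4) 279937|_6 = 6^(6 + 1) + 1 ↦ 7^(7 + 1) + 1|_7 = 5764802 ⇒ 5764801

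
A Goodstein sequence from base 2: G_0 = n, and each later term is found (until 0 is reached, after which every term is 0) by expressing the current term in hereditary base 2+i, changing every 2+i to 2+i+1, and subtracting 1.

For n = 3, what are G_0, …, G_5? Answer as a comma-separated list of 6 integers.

3, 3, 3, 2, 1, 0

[0] 3 ≡ 2 + 1 (base 2). Lift 3: 4. −1: 3.
[1] 3 ≡ 3 (base 3). Lift 4: 4. −1: 3.
[2] 3 ≡ 3 (base 4). Lift 5: 3. −1: 2.
[3] 2 ≡ 2 (base 5). Lift 6: 2. −1: 1.
[4] 1 ≡ 1 (base 6). Lift 7: 1. −1: 0.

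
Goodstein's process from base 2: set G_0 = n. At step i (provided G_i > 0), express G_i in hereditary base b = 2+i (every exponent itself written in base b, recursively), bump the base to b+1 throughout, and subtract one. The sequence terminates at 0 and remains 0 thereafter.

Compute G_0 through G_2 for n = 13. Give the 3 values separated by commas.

[0] 13 ≡ 2^(2 + 1) + 2^2 + 1 (base 2). Lift 3: 109. −1: 108.
[1] 108 ≡ 3^(3 + 1) + 3^3 (base 3). Lift 4: 1280. −1: 1279.

13, 108, 1279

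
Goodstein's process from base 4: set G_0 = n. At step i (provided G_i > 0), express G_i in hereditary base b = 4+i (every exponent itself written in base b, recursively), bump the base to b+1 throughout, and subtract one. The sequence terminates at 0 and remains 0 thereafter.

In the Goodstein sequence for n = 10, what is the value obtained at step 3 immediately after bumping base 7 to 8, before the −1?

i=0: 10 = 2·4 + 2 (b=4); 4→5: 2·5 + 2 = 12; 12−1 = 11
i=1: 11 = 2·5 + 1 (b=5); 5→6: 2·6 + 1 = 13; 13−1 = 12
i=2: 12 = 2·6 (b=6); 6→7: 2·7 = 14; 14−1 = 13
i=3: 13 = 7 + 6 (b=7); 7→8: 8 + 6 = 14; 14−1 = 13

14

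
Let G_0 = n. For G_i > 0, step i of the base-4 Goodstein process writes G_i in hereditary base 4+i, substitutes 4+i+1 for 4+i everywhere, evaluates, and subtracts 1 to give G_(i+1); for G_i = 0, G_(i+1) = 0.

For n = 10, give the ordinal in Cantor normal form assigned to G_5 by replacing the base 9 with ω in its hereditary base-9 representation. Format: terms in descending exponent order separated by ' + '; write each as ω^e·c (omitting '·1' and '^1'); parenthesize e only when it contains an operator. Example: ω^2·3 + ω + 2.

[0] 10 ≡ 2·4 + 2 (base 4). Lift 5: 12. −1: 11.
[1] 11 ≡ 2·5 + 1 (base 5). Lift 6: 13. −1: 12.
[2] 12 ≡ 2·6 (base 6). Lift 7: 14. −1: 13.
[3] 13 ≡ 7 + 6 (base 7). Lift 8: 14. −1: 13.
[4] 13 ≡ 8 + 5 (base 8). Lift 9: 14. −1: 13.
[5] 13 ≡ 9 + 4 (base 9). Lift 10: 14. −1: 13.

ω + 4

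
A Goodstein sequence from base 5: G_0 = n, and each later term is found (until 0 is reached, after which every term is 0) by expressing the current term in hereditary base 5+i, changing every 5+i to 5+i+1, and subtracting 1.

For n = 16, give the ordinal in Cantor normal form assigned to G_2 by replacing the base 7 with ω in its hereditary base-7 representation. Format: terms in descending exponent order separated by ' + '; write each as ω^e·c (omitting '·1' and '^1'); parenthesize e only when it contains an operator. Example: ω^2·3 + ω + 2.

ω·2 + 6

(0) 16|_5 = 3·5 + 1 ↦ 3·6 + 1|_6 = 19 ⇒ 18
(1) 18|_6 = 3·6 ↦ 3·7|_7 = 21 ⇒ 20
(2) 20|_7 = 2·7 + 6 ↦ 2·8 + 6|_8 = 22 ⇒ 21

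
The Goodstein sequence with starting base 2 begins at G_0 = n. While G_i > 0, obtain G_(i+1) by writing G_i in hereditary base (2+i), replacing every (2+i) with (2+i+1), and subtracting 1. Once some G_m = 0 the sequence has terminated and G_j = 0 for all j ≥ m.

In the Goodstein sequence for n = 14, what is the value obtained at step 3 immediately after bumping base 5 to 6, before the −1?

step 0: 14 = 2^(2 + 1) + 2^2 + 2; sub 3 for 2: 3^(3 + 1) + 3^3 + 3; = 111; G_1 = 111−1 = 110
step 1: 110 = 3^(3 + 1) + 3^3 + 2; sub 4 for 3: 4^(4 + 1) + 4^4 + 2; = 1282; G_2 = 1282−1 = 1281
step 2: 1281 = 4^(4 + 1) + 4^4 + 1; sub 5 for 4: 5^(5 + 1) + 5^5 + 1; = 18751; G_3 = 18751−1 = 18750
step 3: 18750 = 5^(5 + 1) + 5^5; sub 6 for 5: 6^(6 + 1) + 6^6; = 326592; G_4 = 326592−1 = 326591

326592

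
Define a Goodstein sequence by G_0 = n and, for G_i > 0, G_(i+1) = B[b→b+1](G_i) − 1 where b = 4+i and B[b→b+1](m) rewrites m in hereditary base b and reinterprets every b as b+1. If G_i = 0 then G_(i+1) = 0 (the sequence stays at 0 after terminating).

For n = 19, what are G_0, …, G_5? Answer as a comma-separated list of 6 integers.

19 —HB4→ 4^2 + 3 —bump→ 5^2 + 3 = 28 —(−1)→ 27
27 —HB5→ 5^2 + 2 —bump→ 6^2 + 2 = 38 —(−1)→ 37
37 —HB6→ 6^2 + 1 —bump→ 7^2 + 1 = 50 —(−1)→ 49
49 —HB7→ 7^2 —bump→ 8^2 = 64 —(−1)→ 63
63 —HB8→ 7·8 + 7 —bump→ 7·9 + 7 = 70 —(−1)→ 69

19, 27, 37, 49, 63, 69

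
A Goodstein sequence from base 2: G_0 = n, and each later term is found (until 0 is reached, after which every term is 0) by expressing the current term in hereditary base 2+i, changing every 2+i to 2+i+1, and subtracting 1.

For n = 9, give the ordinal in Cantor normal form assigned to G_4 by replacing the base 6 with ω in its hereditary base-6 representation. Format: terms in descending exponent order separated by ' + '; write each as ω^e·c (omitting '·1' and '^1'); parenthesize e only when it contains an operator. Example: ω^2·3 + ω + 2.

[0] 9 ≡ 2^(2 + 1) + 1 (base 2). Lift 3: 82. −1: 81.
[1] 81 ≡ 3^(3 + 1) (base 3). Lift 4: 1024. −1: 1023.
[2] 1023 ≡ 3·4^4 + 3·4^3 + 3·4^2 + 3·4 + 3 (base 4). Lift 5: 9843. −1: 9842.
[3] 9842 ≡ 3·5^5 + 3·5^3 + 3·5^2 + 3·5 + 2 (base 5). Lift 6: 140744. −1: 140743.

ω^ω·3 + ω^3·3 + ω^2·3 + ω·3 + 1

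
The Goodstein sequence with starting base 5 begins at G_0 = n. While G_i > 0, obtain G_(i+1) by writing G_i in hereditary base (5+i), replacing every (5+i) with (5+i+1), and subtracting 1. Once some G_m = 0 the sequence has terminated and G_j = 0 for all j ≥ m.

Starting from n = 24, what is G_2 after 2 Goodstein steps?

G_0=24  [base 5] 4·5 + 4  →[5↦6]→  4·6 + 4 = 28  −1 ⇒ G_1=27
G_1=27  [base 6] 4·6 + 3  →[6↦7]→  4·7 + 3 = 31  −1 ⇒ G_2=30
G_2=30  [base 7] 4·7 + 2  →[7↦8]→  4·8 + 2 = 34  −1 ⇒ G_3=33

30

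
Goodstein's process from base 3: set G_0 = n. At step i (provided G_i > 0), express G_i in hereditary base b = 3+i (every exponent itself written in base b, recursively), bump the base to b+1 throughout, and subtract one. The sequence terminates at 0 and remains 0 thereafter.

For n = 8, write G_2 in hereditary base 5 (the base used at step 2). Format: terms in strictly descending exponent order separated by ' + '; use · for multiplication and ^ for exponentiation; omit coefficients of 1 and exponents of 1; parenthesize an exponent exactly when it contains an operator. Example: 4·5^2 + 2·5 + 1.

2·5

base 3: 8 = 2·3 + 2; at 4: 2·4 + 2 = 10; next = 9
base 4: 9 = 2·4 + 1; at 5: 2·5 + 1 = 11; next = 10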